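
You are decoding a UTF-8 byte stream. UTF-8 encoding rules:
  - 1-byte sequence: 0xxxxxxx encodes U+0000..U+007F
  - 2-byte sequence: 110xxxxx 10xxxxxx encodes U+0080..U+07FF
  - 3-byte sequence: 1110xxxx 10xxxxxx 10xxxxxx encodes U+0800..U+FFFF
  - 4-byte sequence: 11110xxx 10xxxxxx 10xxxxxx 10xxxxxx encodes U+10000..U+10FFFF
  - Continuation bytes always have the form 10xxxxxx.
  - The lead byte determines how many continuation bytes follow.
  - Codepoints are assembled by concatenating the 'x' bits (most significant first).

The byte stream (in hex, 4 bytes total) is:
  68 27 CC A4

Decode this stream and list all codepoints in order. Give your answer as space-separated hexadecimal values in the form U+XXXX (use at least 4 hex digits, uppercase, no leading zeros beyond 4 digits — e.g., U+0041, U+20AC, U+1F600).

Byte[0]=68: 1-byte ASCII. cp=U+0068
Byte[1]=27: 1-byte ASCII. cp=U+0027
Byte[2]=CC: 2-byte lead, need 1 cont bytes. acc=0xC
Byte[3]=A4: continuation. acc=(acc<<6)|0x24=0x324
Completed: cp=U+0324 (starts at byte 2)

Answer: U+0068 U+0027 U+0324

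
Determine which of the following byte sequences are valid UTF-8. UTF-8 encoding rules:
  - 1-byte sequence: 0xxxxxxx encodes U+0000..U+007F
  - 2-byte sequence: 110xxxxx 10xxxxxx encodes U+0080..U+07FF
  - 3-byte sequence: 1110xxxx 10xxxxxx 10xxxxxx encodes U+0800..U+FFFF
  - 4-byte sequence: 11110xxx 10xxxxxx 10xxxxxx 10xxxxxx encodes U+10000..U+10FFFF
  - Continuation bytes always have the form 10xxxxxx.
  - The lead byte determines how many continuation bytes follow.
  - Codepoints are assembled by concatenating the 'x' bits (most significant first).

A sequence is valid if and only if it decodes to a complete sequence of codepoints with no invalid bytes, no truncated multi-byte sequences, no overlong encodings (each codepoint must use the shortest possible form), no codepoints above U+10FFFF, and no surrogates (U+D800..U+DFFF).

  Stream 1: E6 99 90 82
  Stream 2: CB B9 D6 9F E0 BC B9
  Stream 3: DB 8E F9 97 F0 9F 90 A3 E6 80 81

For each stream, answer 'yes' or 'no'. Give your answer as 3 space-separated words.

Stream 1: error at byte offset 3. INVALID
Stream 2: decodes cleanly. VALID
Stream 3: error at byte offset 2. INVALID

Answer: no yes no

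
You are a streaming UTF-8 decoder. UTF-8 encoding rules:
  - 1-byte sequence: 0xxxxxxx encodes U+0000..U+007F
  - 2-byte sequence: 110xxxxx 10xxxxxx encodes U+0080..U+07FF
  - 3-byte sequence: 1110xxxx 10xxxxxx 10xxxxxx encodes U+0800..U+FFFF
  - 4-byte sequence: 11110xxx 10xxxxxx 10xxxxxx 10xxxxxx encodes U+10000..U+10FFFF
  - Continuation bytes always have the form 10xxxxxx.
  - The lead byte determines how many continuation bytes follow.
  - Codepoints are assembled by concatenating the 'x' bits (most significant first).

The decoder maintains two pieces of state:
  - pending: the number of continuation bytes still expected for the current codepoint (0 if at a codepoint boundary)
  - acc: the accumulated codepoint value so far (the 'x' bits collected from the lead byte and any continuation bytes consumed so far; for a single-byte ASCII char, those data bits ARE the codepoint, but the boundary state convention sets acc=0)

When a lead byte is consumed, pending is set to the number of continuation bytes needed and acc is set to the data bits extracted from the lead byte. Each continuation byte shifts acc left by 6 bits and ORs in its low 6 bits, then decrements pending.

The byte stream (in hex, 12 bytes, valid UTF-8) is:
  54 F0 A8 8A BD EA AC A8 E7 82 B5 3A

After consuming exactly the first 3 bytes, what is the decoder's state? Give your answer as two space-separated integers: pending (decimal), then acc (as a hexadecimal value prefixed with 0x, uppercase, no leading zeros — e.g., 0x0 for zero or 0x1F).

Byte[0]=54: 1-byte. pending=0, acc=0x0
Byte[1]=F0: 4-byte lead. pending=3, acc=0x0
Byte[2]=A8: continuation. acc=(acc<<6)|0x28=0x28, pending=2

Answer: 2 0x28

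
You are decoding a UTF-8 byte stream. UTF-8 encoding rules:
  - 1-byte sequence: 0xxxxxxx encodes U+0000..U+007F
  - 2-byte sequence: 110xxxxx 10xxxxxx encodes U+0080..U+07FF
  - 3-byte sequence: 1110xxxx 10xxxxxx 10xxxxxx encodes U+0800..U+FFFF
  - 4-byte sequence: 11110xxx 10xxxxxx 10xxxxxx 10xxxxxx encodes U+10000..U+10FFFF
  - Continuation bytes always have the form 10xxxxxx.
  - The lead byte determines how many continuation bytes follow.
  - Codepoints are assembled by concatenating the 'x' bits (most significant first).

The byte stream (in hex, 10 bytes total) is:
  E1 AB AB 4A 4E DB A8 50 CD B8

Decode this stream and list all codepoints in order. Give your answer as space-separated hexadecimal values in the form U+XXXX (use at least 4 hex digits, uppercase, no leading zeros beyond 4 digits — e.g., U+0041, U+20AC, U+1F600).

Byte[0]=E1: 3-byte lead, need 2 cont bytes. acc=0x1
Byte[1]=AB: continuation. acc=(acc<<6)|0x2B=0x6B
Byte[2]=AB: continuation. acc=(acc<<6)|0x2B=0x1AEB
Completed: cp=U+1AEB (starts at byte 0)
Byte[3]=4A: 1-byte ASCII. cp=U+004A
Byte[4]=4E: 1-byte ASCII. cp=U+004E
Byte[5]=DB: 2-byte lead, need 1 cont bytes. acc=0x1B
Byte[6]=A8: continuation. acc=(acc<<6)|0x28=0x6E8
Completed: cp=U+06E8 (starts at byte 5)
Byte[7]=50: 1-byte ASCII. cp=U+0050
Byte[8]=CD: 2-byte lead, need 1 cont bytes. acc=0xD
Byte[9]=B8: continuation. acc=(acc<<6)|0x38=0x378
Completed: cp=U+0378 (starts at byte 8)

Answer: U+1AEB U+004A U+004E U+06E8 U+0050 U+0378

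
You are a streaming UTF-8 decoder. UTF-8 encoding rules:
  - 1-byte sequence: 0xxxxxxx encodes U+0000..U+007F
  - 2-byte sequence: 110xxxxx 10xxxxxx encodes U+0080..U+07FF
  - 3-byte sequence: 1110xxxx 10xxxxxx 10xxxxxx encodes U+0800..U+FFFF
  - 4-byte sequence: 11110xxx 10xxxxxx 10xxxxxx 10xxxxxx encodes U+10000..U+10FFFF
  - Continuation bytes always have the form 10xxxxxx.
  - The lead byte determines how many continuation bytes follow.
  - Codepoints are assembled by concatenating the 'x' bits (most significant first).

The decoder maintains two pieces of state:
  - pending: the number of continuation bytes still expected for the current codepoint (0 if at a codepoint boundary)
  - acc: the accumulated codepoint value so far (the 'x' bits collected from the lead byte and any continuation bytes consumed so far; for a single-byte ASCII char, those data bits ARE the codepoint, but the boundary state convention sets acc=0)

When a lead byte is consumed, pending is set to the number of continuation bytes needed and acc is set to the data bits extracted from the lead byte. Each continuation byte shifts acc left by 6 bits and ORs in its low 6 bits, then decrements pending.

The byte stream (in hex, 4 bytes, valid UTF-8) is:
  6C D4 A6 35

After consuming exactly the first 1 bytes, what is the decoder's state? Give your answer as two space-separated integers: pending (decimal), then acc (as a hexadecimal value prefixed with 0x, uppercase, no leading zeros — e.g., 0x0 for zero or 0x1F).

Answer: 0 0x0

Derivation:
Byte[0]=6C: 1-byte. pending=0, acc=0x0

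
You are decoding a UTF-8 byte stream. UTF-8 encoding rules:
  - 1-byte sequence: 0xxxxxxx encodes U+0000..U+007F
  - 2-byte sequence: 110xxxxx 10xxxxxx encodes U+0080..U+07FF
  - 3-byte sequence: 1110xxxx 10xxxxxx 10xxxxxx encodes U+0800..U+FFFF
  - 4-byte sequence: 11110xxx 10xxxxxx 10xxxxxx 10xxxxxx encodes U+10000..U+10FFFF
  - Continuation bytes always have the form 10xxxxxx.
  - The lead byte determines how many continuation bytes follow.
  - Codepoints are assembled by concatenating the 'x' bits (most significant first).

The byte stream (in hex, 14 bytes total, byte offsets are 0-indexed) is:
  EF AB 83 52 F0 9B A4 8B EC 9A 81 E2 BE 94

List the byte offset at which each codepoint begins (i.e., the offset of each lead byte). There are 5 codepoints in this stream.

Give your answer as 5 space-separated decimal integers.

Byte[0]=EF: 3-byte lead, need 2 cont bytes. acc=0xF
Byte[1]=AB: continuation. acc=(acc<<6)|0x2B=0x3EB
Byte[2]=83: continuation. acc=(acc<<6)|0x03=0xFAC3
Completed: cp=U+FAC3 (starts at byte 0)
Byte[3]=52: 1-byte ASCII. cp=U+0052
Byte[4]=F0: 4-byte lead, need 3 cont bytes. acc=0x0
Byte[5]=9B: continuation. acc=(acc<<6)|0x1B=0x1B
Byte[6]=A4: continuation. acc=(acc<<6)|0x24=0x6E4
Byte[7]=8B: continuation. acc=(acc<<6)|0x0B=0x1B90B
Completed: cp=U+1B90B (starts at byte 4)
Byte[8]=EC: 3-byte lead, need 2 cont bytes. acc=0xC
Byte[9]=9A: continuation. acc=(acc<<6)|0x1A=0x31A
Byte[10]=81: continuation. acc=(acc<<6)|0x01=0xC681
Completed: cp=U+C681 (starts at byte 8)
Byte[11]=E2: 3-byte lead, need 2 cont bytes. acc=0x2
Byte[12]=BE: continuation. acc=(acc<<6)|0x3E=0xBE
Byte[13]=94: continuation. acc=(acc<<6)|0x14=0x2F94
Completed: cp=U+2F94 (starts at byte 11)

Answer: 0 3 4 8 11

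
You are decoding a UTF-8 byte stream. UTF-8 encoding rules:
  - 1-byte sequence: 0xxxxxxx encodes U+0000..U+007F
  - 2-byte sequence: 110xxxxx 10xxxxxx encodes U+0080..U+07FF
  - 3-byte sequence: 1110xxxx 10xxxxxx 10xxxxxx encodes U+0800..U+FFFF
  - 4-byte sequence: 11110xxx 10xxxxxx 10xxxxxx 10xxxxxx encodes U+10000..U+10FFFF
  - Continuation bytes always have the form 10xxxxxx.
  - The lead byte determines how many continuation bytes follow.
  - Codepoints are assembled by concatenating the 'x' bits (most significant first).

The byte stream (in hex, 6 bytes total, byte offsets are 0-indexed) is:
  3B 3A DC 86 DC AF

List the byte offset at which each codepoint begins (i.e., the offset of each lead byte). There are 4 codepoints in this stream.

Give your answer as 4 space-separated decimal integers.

Byte[0]=3B: 1-byte ASCII. cp=U+003B
Byte[1]=3A: 1-byte ASCII. cp=U+003A
Byte[2]=DC: 2-byte lead, need 1 cont bytes. acc=0x1C
Byte[3]=86: continuation. acc=(acc<<6)|0x06=0x706
Completed: cp=U+0706 (starts at byte 2)
Byte[4]=DC: 2-byte lead, need 1 cont bytes. acc=0x1C
Byte[5]=AF: continuation. acc=(acc<<6)|0x2F=0x72F
Completed: cp=U+072F (starts at byte 4)

Answer: 0 1 2 4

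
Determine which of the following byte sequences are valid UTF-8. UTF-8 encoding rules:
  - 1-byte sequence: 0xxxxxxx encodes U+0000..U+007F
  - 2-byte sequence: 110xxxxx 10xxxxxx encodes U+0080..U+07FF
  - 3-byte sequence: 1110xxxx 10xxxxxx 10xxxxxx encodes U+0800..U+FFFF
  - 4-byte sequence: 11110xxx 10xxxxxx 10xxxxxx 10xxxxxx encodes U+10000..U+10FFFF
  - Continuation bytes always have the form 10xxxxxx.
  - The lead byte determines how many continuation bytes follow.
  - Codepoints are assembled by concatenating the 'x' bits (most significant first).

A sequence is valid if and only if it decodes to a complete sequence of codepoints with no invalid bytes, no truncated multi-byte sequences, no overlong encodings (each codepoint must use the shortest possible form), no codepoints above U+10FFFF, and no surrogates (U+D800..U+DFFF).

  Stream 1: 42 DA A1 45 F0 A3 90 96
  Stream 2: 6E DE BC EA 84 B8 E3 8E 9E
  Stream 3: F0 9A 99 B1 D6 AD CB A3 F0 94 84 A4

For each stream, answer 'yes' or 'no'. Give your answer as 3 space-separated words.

Stream 1: decodes cleanly. VALID
Stream 2: decodes cleanly. VALID
Stream 3: decodes cleanly. VALID

Answer: yes yes yes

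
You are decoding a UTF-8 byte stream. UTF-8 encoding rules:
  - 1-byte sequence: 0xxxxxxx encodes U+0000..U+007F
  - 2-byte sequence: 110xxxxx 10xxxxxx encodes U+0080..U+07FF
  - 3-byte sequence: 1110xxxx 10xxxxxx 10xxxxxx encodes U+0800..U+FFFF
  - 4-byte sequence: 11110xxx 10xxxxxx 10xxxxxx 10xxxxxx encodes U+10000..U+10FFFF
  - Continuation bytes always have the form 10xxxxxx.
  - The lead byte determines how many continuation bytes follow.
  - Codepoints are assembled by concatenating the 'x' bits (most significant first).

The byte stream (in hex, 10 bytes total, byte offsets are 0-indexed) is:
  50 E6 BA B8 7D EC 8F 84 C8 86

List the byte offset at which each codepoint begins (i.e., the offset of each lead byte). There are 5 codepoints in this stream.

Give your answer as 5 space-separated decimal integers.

Answer: 0 1 4 5 8

Derivation:
Byte[0]=50: 1-byte ASCII. cp=U+0050
Byte[1]=E6: 3-byte lead, need 2 cont bytes. acc=0x6
Byte[2]=BA: continuation. acc=(acc<<6)|0x3A=0x1BA
Byte[3]=B8: continuation. acc=(acc<<6)|0x38=0x6EB8
Completed: cp=U+6EB8 (starts at byte 1)
Byte[4]=7D: 1-byte ASCII. cp=U+007D
Byte[5]=EC: 3-byte lead, need 2 cont bytes. acc=0xC
Byte[6]=8F: continuation. acc=(acc<<6)|0x0F=0x30F
Byte[7]=84: continuation. acc=(acc<<6)|0x04=0xC3C4
Completed: cp=U+C3C4 (starts at byte 5)
Byte[8]=C8: 2-byte lead, need 1 cont bytes. acc=0x8
Byte[9]=86: continuation. acc=(acc<<6)|0x06=0x206
Completed: cp=U+0206 (starts at byte 8)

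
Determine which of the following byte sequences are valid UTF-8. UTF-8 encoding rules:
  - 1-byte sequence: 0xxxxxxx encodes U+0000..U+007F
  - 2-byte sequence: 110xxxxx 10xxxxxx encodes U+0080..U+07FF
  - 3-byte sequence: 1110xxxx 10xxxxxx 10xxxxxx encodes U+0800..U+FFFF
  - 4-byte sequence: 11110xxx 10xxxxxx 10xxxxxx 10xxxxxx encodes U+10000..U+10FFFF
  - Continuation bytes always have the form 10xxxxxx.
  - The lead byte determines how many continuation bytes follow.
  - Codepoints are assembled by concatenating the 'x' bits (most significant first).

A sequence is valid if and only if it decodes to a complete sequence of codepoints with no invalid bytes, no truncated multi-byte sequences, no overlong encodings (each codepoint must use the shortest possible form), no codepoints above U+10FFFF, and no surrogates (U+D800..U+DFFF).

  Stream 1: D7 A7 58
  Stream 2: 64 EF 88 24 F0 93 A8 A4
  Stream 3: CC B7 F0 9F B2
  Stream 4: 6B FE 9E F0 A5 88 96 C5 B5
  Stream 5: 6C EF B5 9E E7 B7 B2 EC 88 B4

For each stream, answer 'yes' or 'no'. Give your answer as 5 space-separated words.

Stream 1: decodes cleanly. VALID
Stream 2: error at byte offset 3. INVALID
Stream 3: error at byte offset 5. INVALID
Stream 4: error at byte offset 1. INVALID
Stream 5: decodes cleanly. VALID

Answer: yes no no no yes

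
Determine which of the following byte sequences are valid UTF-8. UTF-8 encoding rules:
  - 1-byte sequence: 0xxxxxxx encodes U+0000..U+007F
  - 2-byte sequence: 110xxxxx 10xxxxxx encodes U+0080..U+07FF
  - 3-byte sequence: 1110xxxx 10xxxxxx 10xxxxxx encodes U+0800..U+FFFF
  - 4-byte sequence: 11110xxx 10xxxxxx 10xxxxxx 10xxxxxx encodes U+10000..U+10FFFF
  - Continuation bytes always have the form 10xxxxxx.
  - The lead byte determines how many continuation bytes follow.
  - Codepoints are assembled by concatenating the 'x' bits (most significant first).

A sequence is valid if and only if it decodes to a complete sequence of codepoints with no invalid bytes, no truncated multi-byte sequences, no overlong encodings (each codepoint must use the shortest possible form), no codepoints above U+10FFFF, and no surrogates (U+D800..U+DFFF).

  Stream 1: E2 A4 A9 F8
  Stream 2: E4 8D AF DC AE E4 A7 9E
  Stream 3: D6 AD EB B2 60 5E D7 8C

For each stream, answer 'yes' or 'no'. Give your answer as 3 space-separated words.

Stream 1: error at byte offset 3. INVALID
Stream 2: decodes cleanly. VALID
Stream 3: error at byte offset 4. INVALID

Answer: no yes no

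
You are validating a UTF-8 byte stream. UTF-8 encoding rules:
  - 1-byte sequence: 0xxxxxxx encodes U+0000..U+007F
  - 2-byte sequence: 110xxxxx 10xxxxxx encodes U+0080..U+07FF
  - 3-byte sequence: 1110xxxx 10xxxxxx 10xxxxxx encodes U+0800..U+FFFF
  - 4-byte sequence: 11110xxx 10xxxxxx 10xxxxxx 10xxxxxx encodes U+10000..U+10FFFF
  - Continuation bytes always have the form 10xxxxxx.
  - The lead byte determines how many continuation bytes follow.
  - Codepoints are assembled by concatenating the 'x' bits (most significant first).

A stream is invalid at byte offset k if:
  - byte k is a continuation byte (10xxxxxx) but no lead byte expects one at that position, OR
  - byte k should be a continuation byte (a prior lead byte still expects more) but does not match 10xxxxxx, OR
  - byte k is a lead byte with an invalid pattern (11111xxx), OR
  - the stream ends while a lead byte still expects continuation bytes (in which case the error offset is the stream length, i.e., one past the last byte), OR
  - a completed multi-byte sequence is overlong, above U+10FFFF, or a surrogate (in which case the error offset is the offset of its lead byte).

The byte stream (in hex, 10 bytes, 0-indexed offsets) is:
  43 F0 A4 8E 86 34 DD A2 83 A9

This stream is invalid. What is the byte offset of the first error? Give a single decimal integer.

Byte[0]=43: 1-byte ASCII. cp=U+0043
Byte[1]=F0: 4-byte lead, need 3 cont bytes. acc=0x0
Byte[2]=A4: continuation. acc=(acc<<6)|0x24=0x24
Byte[3]=8E: continuation. acc=(acc<<6)|0x0E=0x90E
Byte[4]=86: continuation. acc=(acc<<6)|0x06=0x24386
Completed: cp=U+24386 (starts at byte 1)
Byte[5]=34: 1-byte ASCII. cp=U+0034
Byte[6]=DD: 2-byte lead, need 1 cont bytes. acc=0x1D
Byte[7]=A2: continuation. acc=(acc<<6)|0x22=0x762
Completed: cp=U+0762 (starts at byte 6)
Byte[8]=83: INVALID lead byte (not 0xxx/110x/1110/11110)

Answer: 8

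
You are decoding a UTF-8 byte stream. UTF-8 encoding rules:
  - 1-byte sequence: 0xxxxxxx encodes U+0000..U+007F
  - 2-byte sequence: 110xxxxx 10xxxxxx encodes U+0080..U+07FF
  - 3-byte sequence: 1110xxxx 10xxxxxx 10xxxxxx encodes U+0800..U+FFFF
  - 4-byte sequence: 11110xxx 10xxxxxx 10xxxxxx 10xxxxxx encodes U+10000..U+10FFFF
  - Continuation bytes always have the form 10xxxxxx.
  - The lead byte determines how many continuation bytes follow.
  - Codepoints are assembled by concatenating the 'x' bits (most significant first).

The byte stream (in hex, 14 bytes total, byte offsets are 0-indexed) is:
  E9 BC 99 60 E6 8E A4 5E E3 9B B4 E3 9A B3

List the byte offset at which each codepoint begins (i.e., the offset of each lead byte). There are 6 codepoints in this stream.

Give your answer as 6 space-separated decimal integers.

Answer: 0 3 4 7 8 11

Derivation:
Byte[0]=E9: 3-byte lead, need 2 cont bytes. acc=0x9
Byte[1]=BC: continuation. acc=(acc<<6)|0x3C=0x27C
Byte[2]=99: continuation. acc=(acc<<6)|0x19=0x9F19
Completed: cp=U+9F19 (starts at byte 0)
Byte[3]=60: 1-byte ASCII. cp=U+0060
Byte[4]=E6: 3-byte lead, need 2 cont bytes. acc=0x6
Byte[5]=8E: continuation. acc=(acc<<6)|0x0E=0x18E
Byte[6]=A4: continuation. acc=(acc<<6)|0x24=0x63A4
Completed: cp=U+63A4 (starts at byte 4)
Byte[7]=5E: 1-byte ASCII. cp=U+005E
Byte[8]=E3: 3-byte lead, need 2 cont bytes. acc=0x3
Byte[9]=9B: continuation. acc=(acc<<6)|0x1B=0xDB
Byte[10]=B4: continuation. acc=(acc<<6)|0x34=0x36F4
Completed: cp=U+36F4 (starts at byte 8)
Byte[11]=E3: 3-byte lead, need 2 cont bytes. acc=0x3
Byte[12]=9A: continuation. acc=(acc<<6)|0x1A=0xDA
Byte[13]=B3: continuation. acc=(acc<<6)|0x33=0x36B3
Completed: cp=U+36B3 (starts at byte 11)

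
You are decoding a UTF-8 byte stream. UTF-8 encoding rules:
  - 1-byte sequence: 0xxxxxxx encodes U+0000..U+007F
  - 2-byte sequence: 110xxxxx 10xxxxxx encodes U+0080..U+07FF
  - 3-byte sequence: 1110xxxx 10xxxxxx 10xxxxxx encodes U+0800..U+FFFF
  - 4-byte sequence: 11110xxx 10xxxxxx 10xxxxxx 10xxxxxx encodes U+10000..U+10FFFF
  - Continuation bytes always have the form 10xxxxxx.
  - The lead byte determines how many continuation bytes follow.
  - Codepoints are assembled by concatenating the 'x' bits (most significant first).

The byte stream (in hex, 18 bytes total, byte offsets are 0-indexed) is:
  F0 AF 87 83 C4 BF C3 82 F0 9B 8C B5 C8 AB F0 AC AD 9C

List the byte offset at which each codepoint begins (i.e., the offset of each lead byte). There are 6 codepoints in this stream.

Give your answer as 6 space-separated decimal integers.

Answer: 0 4 6 8 12 14

Derivation:
Byte[0]=F0: 4-byte lead, need 3 cont bytes. acc=0x0
Byte[1]=AF: continuation. acc=(acc<<6)|0x2F=0x2F
Byte[2]=87: continuation. acc=(acc<<6)|0x07=0xBC7
Byte[3]=83: continuation. acc=(acc<<6)|0x03=0x2F1C3
Completed: cp=U+2F1C3 (starts at byte 0)
Byte[4]=C4: 2-byte lead, need 1 cont bytes. acc=0x4
Byte[5]=BF: continuation. acc=(acc<<6)|0x3F=0x13F
Completed: cp=U+013F (starts at byte 4)
Byte[6]=C3: 2-byte lead, need 1 cont bytes. acc=0x3
Byte[7]=82: continuation. acc=(acc<<6)|0x02=0xC2
Completed: cp=U+00C2 (starts at byte 6)
Byte[8]=F0: 4-byte lead, need 3 cont bytes. acc=0x0
Byte[9]=9B: continuation. acc=(acc<<6)|0x1B=0x1B
Byte[10]=8C: continuation. acc=(acc<<6)|0x0C=0x6CC
Byte[11]=B5: continuation. acc=(acc<<6)|0x35=0x1B335
Completed: cp=U+1B335 (starts at byte 8)
Byte[12]=C8: 2-byte lead, need 1 cont bytes. acc=0x8
Byte[13]=AB: continuation. acc=(acc<<6)|0x2B=0x22B
Completed: cp=U+022B (starts at byte 12)
Byte[14]=F0: 4-byte lead, need 3 cont bytes. acc=0x0
Byte[15]=AC: continuation. acc=(acc<<6)|0x2C=0x2C
Byte[16]=AD: continuation. acc=(acc<<6)|0x2D=0xB2D
Byte[17]=9C: continuation. acc=(acc<<6)|0x1C=0x2CB5C
Completed: cp=U+2CB5C (starts at byte 14)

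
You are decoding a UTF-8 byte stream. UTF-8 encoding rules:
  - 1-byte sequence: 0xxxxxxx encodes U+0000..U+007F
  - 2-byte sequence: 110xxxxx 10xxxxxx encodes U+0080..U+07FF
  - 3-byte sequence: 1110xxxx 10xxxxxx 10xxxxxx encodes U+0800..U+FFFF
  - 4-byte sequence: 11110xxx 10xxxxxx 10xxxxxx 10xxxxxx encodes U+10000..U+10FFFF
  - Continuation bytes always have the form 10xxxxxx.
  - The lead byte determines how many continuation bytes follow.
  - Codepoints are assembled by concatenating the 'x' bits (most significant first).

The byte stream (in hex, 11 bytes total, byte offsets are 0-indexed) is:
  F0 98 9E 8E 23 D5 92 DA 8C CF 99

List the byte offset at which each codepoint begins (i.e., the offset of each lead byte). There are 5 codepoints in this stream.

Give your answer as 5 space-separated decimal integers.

Byte[0]=F0: 4-byte lead, need 3 cont bytes. acc=0x0
Byte[1]=98: continuation. acc=(acc<<6)|0x18=0x18
Byte[2]=9E: continuation. acc=(acc<<6)|0x1E=0x61E
Byte[3]=8E: continuation. acc=(acc<<6)|0x0E=0x1878E
Completed: cp=U+1878E (starts at byte 0)
Byte[4]=23: 1-byte ASCII. cp=U+0023
Byte[5]=D5: 2-byte lead, need 1 cont bytes. acc=0x15
Byte[6]=92: continuation. acc=(acc<<6)|0x12=0x552
Completed: cp=U+0552 (starts at byte 5)
Byte[7]=DA: 2-byte lead, need 1 cont bytes. acc=0x1A
Byte[8]=8C: continuation. acc=(acc<<6)|0x0C=0x68C
Completed: cp=U+068C (starts at byte 7)
Byte[9]=CF: 2-byte lead, need 1 cont bytes. acc=0xF
Byte[10]=99: continuation. acc=(acc<<6)|0x19=0x3D9
Completed: cp=U+03D9 (starts at byte 9)

Answer: 0 4 5 7 9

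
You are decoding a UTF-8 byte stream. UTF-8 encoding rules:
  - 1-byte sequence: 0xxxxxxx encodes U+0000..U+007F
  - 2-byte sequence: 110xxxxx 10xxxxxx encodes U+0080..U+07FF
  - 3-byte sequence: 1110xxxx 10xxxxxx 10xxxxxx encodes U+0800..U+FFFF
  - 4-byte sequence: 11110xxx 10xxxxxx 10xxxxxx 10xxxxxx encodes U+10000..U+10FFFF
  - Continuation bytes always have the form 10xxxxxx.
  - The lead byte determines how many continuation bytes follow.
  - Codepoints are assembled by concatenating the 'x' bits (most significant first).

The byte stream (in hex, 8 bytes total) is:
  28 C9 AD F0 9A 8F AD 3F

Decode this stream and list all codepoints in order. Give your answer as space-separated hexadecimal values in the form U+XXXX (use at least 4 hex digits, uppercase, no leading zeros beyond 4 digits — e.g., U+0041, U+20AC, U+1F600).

Answer: U+0028 U+026D U+1A3ED U+003F

Derivation:
Byte[0]=28: 1-byte ASCII. cp=U+0028
Byte[1]=C9: 2-byte lead, need 1 cont bytes. acc=0x9
Byte[2]=AD: continuation. acc=(acc<<6)|0x2D=0x26D
Completed: cp=U+026D (starts at byte 1)
Byte[3]=F0: 4-byte lead, need 3 cont bytes. acc=0x0
Byte[4]=9A: continuation. acc=(acc<<6)|0x1A=0x1A
Byte[5]=8F: continuation. acc=(acc<<6)|0x0F=0x68F
Byte[6]=AD: continuation. acc=(acc<<6)|0x2D=0x1A3ED
Completed: cp=U+1A3ED (starts at byte 3)
Byte[7]=3F: 1-byte ASCII. cp=U+003F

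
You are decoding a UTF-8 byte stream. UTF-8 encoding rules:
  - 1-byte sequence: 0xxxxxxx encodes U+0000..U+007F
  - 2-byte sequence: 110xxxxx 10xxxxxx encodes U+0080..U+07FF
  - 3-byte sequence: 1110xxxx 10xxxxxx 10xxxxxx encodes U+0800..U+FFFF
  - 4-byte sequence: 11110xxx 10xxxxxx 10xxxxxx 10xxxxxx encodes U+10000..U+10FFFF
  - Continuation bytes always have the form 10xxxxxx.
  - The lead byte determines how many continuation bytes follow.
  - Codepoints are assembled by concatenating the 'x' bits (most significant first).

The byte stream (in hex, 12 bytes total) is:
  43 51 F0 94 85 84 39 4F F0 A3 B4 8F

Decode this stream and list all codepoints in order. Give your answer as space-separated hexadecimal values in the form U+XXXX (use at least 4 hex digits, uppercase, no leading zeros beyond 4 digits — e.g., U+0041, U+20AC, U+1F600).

Byte[0]=43: 1-byte ASCII. cp=U+0043
Byte[1]=51: 1-byte ASCII. cp=U+0051
Byte[2]=F0: 4-byte lead, need 3 cont bytes. acc=0x0
Byte[3]=94: continuation. acc=(acc<<6)|0x14=0x14
Byte[4]=85: continuation. acc=(acc<<6)|0x05=0x505
Byte[5]=84: continuation. acc=(acc<<6)|0x04=0x14144
Completed: cp=U+14144 (starts at byte 2)
Byte[6]=39: 1-byte ASCII. cp=U+0039
Byte[7]=4F: 1-byte ASCII. cp=U+004F
Byte[8]=F0: 4-byte lead, need 3 cont bytes. acc=0x0
Byte[9]=A3: continuation. acc=(acc<<6)|0x23=0x23
Byte[10]=B4: continuation. acc=(acc<<6)|0x34=0x8F4
Byte[11]=8F: continuation. acc=(acc<<6)|0x0F=0x23D0F
Completed: cp=U+23D0F (starts at byte 8)

Answer: U+0043 U+0051 U+14144 U+0039 U+004F U+23D0F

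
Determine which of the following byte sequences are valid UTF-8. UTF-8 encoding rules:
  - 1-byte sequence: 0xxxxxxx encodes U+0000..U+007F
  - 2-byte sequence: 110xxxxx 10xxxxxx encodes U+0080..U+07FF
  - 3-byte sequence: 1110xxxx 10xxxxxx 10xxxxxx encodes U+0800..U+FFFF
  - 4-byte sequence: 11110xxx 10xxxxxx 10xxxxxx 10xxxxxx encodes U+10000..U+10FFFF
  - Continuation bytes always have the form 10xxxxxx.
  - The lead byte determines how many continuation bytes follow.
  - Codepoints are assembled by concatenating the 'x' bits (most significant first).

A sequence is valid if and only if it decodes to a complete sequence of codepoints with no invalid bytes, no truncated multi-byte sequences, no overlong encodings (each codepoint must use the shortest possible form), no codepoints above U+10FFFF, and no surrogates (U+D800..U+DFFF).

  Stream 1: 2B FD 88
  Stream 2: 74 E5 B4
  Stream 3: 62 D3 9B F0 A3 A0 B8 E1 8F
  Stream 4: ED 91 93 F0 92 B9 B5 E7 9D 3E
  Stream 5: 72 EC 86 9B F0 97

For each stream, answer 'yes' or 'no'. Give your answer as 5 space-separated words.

Stream 1: error at byte offset 1. INVALID
Stream 2: error at byte offset 3. INVALID
Stream 3: error at byte offset 9. INVALID
Stream 4: error at byte offset 9. INVALID
Stream 5: error at byte offset 6. INVALID

Answer: no no no no no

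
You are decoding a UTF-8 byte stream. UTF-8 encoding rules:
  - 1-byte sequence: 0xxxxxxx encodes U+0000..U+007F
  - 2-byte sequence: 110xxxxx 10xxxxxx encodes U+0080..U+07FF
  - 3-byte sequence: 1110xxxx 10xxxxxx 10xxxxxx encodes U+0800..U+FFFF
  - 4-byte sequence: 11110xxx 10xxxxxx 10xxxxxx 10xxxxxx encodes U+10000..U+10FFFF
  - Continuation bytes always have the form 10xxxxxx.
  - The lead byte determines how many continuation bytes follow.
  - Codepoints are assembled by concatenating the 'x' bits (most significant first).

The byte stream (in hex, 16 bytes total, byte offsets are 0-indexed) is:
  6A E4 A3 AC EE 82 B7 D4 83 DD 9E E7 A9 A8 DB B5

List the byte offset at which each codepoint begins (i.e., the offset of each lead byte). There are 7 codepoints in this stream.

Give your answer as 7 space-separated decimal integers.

Byte[0]=6A: 1-byte ASCII. cp=U+006A
Byte[1]=E4: 3-byte lead, need 2 cont bytes. acc=0x4
Byte[2]=A3: continuation. acc=(acc<<6)|0x23=0x123
Byte[3]=AC: continuation. acc=(acc<<6)|0x2C=0x48EC
Completed: cp=U+48EC (starts at byte 1)
Byte[4]=EE: 3-byte lead, need 2 cont bytes. acc=0xE
Byte[5]=82: continuation. acc=(acc<<6)|0x02=0x382
Byte[6]=B7: continuation. acc=(acc<<6)|0x37=0xE0B7
Completed: cp=U+E0B7 (starts at byte 4)
Byte[7]=D4: 2-byte lead, need 1 cont bytes. acc=0x14
Byte[8]=83: continuation. acc=(acc<<6)|0x03=0x503
Completed: cp=U+0503 (starts at byte 7)
Byte[9]=DD: 2-byte lead, need 1 cont bytes. acc=0x1D
Byte[10]=9E: continuation. acc=(acc<<6)|0x1E=0x75E
Completed: cp=U+075E (starts at byte 9)
Byte[11]=E7: 3-byte lead, need 2 cont bytes. acc=0x7
Byte[12]=A9: continuation. acc=(acc<<6)|0x29=0x1E9
Byte[13]=A8: continuation. acc=(acc<<6)|0x28=0x7A68
Completed: cp=U+7A68 (starts at byte 11)
Byte[14]=DB: 2-byte lead, need 1 cont bytes. acc=0x1B
Byte[15]=B5: continuation. acc=(acc<<6)|0x35=0x6F5
Completed: cp=U+06F5 (starts at byte 14)

Answer: 0 1 4 7 9 11 14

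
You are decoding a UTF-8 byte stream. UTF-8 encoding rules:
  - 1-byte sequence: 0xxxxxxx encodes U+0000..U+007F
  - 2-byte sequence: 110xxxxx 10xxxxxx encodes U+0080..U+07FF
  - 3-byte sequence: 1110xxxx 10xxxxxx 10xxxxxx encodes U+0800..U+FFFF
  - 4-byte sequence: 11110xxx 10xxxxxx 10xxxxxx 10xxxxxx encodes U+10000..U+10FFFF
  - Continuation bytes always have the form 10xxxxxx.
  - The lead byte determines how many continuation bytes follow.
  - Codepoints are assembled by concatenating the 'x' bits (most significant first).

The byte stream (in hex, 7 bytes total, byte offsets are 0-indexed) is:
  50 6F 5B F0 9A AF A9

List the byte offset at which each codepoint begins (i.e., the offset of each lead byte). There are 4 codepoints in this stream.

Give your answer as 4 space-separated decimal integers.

Byte[0]=50: 1-byte ASCII. cp=U+0050
Byte[1]=6F: 1-byte ASCII. cp=U+006F
Byte[2]=5B: 1-byte ASCII. cp=U+005B
Byte[3]=F0: 4-byte lead, need 3 cont bytes. acc=0x0
Byte[4]=9A: continuation. acc=(acc<<6)|0x1A=0x1A
Byte[5]=AF: continuation. acc=(acc<<6)|0x2F=0x6AF
Byte[6]=A9: continuation. acc=(acc<<6)|0x29=0x1ABE9
Completed: cp=U+1ABE9 (starts at byte 3)

Answer: 0 1 2 3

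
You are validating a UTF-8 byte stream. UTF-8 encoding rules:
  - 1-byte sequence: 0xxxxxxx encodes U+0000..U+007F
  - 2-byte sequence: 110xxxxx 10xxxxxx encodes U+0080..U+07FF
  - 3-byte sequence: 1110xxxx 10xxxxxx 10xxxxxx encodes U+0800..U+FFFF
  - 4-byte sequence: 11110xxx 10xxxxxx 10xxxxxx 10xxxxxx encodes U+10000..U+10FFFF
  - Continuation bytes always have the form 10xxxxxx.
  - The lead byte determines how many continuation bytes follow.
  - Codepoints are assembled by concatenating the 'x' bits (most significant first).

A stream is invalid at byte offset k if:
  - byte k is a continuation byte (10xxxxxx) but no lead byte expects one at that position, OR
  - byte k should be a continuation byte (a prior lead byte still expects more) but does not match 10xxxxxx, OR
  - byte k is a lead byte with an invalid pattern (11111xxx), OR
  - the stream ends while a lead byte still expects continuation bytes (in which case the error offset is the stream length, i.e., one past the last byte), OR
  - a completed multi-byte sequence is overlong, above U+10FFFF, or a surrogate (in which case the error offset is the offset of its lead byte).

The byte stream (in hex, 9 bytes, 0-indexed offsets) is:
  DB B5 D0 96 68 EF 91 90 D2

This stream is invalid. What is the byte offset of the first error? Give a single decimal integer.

Answer: 9

Derivation:
Byte[0]=DB: 2-byte lead, need 1 cont bytes. acc=0x1B
Byte[1]=B5: continuation. acc=(acc<<6)|0x35=0x6F5
Completed: cp=U+06F5 (starts at byte 0)
Byte[2]=D0: 2-byte lead, need 1 cont bytes. acc=0x10
Byte[3]=96: continuation. acc=(acc<<6)|0x16=0x416
Completed: cp=U+0416 (starts at byte 2)
Byte[4]=68: 1-byte ASCII. cp=U+0068
Byte[5]=EF: 3-byte lead, need 2 cont bytes. acc=0xF
Byte[6]=91: continuation. acc=(acc<<6)|0x11=0x3D1
Byte[7]=90: continuation. acc=(acc<<6)|0x10=0xF450
Completed: cp=U+F450 (starts at byte 5)
Byte[8]=D2: 2-byte lead, need 1 cont bytes. acc=0x12
Byte[9]: stream ended, expected continuation. INVALID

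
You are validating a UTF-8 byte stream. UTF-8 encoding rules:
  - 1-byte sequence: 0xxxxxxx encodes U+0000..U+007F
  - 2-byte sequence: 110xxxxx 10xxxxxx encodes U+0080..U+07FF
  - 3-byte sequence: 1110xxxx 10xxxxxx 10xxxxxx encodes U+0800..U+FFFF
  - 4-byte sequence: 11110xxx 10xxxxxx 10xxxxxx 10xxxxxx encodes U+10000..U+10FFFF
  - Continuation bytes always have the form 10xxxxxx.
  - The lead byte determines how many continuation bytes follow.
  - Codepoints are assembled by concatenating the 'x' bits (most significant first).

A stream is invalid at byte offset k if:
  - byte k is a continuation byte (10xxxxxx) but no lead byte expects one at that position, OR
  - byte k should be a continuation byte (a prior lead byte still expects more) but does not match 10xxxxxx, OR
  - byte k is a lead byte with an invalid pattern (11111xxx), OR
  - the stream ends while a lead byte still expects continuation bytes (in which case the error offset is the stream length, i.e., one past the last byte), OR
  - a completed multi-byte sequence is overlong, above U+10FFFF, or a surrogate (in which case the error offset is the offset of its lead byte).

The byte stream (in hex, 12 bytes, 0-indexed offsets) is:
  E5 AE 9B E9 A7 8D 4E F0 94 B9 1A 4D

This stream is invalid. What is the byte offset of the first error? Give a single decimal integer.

Answer: 10

Derivation:
Byte[0]=E5: 3-byte lead, need 2 cont bytes. acc=0x5
Byte[1]=AE: continuation. acc=(acc<<6)|0x2E=0x16E
Byte[2]=9B: continuation. acc=(acc<<6)|0x1B=0x5B9B
Completed: cp=U+5B9B (starts at byte 0)
Byte[3]=E9: 3-byte lead, need 2 cont bytes. acc=0x9
Byte[4]=A7: continuation. acc=(acc<<6)|0x27=0x267
Byte[5]=8D: continuation. acc=(acc<<6)|0x0D=0x99CD
Completed: cp=U+99CD (starts at byte 3)
Byte[6]=4E: 1-byte ASCII. cp=U+004E
Byte[7]=F0: 4-byte lead, need 3 cont bytes. acc=0x0
Byte[8]=94: continuation. acc=(acc<<6)|0x14=0x14
Byte[9]=B9: continuation. acc=(acc<<6)|0x39=0x539
Byte[10]=1A: expected 10xxxxxx continuation. INVALID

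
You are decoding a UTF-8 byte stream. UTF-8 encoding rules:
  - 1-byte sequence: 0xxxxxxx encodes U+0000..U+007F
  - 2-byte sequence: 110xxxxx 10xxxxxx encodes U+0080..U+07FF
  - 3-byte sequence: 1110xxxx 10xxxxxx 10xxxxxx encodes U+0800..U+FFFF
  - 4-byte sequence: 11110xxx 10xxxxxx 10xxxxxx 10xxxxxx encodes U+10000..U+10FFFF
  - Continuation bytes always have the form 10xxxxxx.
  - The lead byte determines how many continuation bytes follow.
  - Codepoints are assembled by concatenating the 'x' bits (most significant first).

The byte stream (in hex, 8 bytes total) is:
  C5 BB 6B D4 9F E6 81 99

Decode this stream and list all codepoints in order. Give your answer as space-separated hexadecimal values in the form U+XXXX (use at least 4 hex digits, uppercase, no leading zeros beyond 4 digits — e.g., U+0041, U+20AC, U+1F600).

Answer: U+017B U+006B U+051F U+6059

Derivation:
Byte[0]=C5: 2-byte lead, need 1 cont bytes. acc=0x5
Byte[1]=BB: continuation. acc=(acc<<6)|0x3B=0x17B
Completed: cp=U+017B (starts at byte 0)
Byte[2]=6B: 1-byte ASCII. cp=U+006B
Byte[3]=D4: 2-byte lead, need 1 cont bytes. acc=0x14
Byte[4]=9F: continuation. acc=(acc<<6)|0x1F=0x51F
Completed: cp=U+051F (starts at byte 3)
Byte[5]=E6: 3-byte lead, need 2 cont bytes. acc=0x6
Byte[6]=81: continuation. acc=(acc<<6)|0x01=0x181
Byte[7]=99: continuation. acc=(acc<<6)|0x19=0x6059
Completed: cp=U+6059 (starts at byte 5)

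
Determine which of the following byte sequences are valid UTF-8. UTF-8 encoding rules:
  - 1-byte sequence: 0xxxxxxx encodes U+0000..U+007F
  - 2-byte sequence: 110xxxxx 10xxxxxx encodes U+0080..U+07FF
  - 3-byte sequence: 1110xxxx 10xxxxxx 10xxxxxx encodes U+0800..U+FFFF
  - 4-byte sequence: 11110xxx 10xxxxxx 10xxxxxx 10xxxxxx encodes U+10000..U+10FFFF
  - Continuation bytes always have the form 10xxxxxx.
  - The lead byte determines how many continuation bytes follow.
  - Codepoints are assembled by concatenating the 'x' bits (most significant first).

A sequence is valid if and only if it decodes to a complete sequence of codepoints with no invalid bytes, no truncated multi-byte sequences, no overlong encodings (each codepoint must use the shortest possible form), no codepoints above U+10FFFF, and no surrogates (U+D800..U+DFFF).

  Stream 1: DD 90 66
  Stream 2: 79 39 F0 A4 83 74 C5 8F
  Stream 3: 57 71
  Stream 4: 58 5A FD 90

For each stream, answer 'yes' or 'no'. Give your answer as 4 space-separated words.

Stream 1: decodes cleanly. VALID
Stream 2: error at byte offset 5. INVALID
Stream 3: decodes cleanly. VALID
Stream 4: error at byte offset 2. INVALID

Answer: yes no yes no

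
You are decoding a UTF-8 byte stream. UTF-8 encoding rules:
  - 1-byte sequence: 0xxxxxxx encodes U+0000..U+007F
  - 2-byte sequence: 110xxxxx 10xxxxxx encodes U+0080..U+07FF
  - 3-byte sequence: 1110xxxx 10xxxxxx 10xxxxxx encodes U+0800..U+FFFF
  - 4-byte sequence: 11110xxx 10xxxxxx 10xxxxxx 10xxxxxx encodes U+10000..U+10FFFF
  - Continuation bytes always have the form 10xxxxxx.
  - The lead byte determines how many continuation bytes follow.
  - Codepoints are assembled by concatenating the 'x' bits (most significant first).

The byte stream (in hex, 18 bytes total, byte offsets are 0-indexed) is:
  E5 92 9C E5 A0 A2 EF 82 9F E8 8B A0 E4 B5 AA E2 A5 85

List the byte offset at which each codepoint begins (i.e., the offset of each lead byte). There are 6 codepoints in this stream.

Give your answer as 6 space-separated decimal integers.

Byte[0]=E5: 3-byte lead, need 2 cont bytes. acc=0x5
Byte[1]=92: continuation. acc=(acc<<6)|0x12=0x152
Byte[2]=9C: continuation. acc=(acc<<6)|0x1C=0x549C
Completed: cp=U+549C (starts at byte 0)
Byte[3]=E5: 3-byte lead, need 2 cont bytes. acc=0x5
Byte[4]=A0: continuation. acc=(acc<<6)|0x20=0x160
Byte[5]=A2: continuation. acc=(acc<<6)|0x22=0x5822
Completed: cp=U+5822 (starts at byte 3)
Byte[6]=EF: 3-byte lead, need 2 cont bytes. acc=0xF
Byte[7]=82: continuation. acc=(acc<<6)|0x02=0x3C2
Byte[8]=9F: continuation. acc=(acc<<6)|0x1F=0xF09F
Completed: cp=U+F09F (starts at byte 6)
Byte[9]=E8: 3-byte lead, need 2 cont bytes. acc=0x8
Byte[10]=8B: continuation. acc=(acc<<6)|0x0B=0x20B
Byte[11]=A0: continuation. acc=(acc<<6)|0x20=0x82E0
Completed: cp=U+82E0 (starts at byte 9)
Byte[12]=E4: 3-byte lead, need 2 cont bytes. acc=0x4
Byte[13]=B5: continuation. acc=(acc<<6)|0x35=0x135
Byte[14]=AA: continuation. acc=(acc<<6)|0x2A=0x4D6A
Completed: cp=U+4D6A (starts at byte 12)
Byte[15]=E2: 3-byte lead, need 2 cont bytes. acc=0x2
Byte[16]=A5: continuation. acc=(acc<<6)|0x25=0xA5
Byte[17]=85: continuation. acc=(acc<<6)|0x05=0x2945
Completed: cp=U+2945 (starts at byte 15)

Answer: 0 3 6 9 12 15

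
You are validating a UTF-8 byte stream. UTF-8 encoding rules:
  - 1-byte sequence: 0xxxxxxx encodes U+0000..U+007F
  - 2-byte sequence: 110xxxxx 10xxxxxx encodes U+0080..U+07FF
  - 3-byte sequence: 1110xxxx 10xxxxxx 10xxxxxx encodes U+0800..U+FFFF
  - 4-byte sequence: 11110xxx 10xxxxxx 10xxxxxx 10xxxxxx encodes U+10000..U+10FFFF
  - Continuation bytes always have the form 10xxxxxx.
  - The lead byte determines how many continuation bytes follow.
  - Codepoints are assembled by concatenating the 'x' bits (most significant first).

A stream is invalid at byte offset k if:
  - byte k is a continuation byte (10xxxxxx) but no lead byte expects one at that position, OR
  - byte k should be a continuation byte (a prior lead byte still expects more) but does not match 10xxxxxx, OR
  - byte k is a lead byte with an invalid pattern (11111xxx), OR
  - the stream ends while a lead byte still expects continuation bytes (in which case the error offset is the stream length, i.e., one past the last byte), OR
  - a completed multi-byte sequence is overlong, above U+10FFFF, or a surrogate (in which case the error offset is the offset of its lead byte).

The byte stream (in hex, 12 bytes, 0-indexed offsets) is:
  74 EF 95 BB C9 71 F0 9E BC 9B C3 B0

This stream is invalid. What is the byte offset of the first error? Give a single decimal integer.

Byte[0]=74: 1-byte ASCII. cp=U+0074
Byte[1]=EF: 3-byte lead, need 2 cont bytes. acc=0xF
Byte[2]=95: continuation. acc=(acc<<6)|0x15=0x3D5
Byte[3]=BB: continuation. acc=(acc<<6)|0x3B=0xF57B
Completed: cp=U+F57B (starts at byte 1)
Byte[4]=C9: 2-byte lead, need 1 cont bytes. acc=0x9
Byte[5]=71: expected 10xxxxxx continuation. INVALID

Answer: 5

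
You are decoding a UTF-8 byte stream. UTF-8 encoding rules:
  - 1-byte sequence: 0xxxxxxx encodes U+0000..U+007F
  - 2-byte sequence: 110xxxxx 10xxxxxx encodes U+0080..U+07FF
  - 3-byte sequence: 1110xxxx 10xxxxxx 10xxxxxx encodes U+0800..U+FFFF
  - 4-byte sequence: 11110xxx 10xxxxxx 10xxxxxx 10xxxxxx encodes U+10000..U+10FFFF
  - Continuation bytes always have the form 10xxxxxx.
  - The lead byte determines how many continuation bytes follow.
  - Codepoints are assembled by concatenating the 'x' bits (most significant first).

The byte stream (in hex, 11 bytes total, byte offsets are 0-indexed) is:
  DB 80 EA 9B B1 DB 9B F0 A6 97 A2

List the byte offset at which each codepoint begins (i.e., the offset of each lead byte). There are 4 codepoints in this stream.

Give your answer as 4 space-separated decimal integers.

Answer: 0 2 5 7

Derivation:
Byte[0]=DB: 2-byte lead, need 1 cont bytes. acc=0x1B
Byte[1]=80: continuation. acc=(acc<<6)|0x00=0x6C0
Completed: cp=U+06C0 (starts at byte 0)
Byte[2]=EA: 3-byte lead, need 2 cont bytes. acc=0xA
Byte[3]=9B: continuation. acc=(acc<<6)|0x1B=0x29B
Byte[4]=B1: continuation. acc=(acc<<6)|0x31=0xA6F1
Completed: cp=U+A6F1 (starts at byte 2)
Byte[5]=DB: 2-byte lead, need 1 cont bytes. acc=0x1B
Byte[6]=9B: continuation. acc=(acc<<6)|0x1B=0x6DB
Completed: cp=U+06DB (starts at byte 5)
Byte[7]=F0: 4-byte lead, need 3 cont bytes. acc=0x0
Byte[8]=A6: continuation. acc=(acc<<6)|0x26=0x26
Byte[9]=97: continuation. acc=(acc<<6)|0x17=0x997
Byte[10]=A2: continuation. acc=(acc<<6)|0x22=0x265E2
Completed: cp=U+265E2 (starts at byte 7)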